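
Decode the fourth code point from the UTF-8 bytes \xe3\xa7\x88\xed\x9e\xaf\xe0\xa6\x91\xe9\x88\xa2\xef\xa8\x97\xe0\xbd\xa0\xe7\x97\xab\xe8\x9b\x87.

Offset 0: leading byte 0xE3 = 11100011 → 3-byte char #1 = E3 A7 88.
Offset 3: leading byte 0xED = 11101101 → 3-byte char #2 = ED 9E AF.
Offset 6: leading byte 0xE0 = 11100000 → 3-byte char #3 = E0 A6 91.
Offset 9: leading byte 0xE9 = 11101001 → 3-byte char #4 = E9 88 A2.
Leading byte 0xE9 = 11101001 matches 1110xxxx → 3-byte sequence.
Byte 1: 0xE9 = 11101001, payload 1001 (4 bits).
Byte 2: 0x88 = 10001000 (10xxxxxx ✓), payload 001000.
Byte 3: 0xA2 = 10100010 (10xxxxxx ✓), payload 100010.
Concatenate: 1001001000100010 = 0x9222 (16 bits → U+9222).

U+9222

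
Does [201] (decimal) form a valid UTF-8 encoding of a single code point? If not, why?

invalid (sequence truncated)

Leading byte 0xC9 = 11001001 → 2-byte form, but only 1 byte is present.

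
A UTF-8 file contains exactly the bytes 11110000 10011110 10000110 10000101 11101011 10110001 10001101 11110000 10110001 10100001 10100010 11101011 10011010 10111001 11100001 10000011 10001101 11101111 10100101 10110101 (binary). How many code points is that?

6

Byte at offset 0: 0xF0 = 11110000 → 4-byte char (#1). Advance 4.
Byte at offset 4: 0xEB = 11101011 → 3-byte char (#2). Advance 3.
Byte at offset 7: 0xF0 = 11110000 → 4-byte char (#3). Advance 4.
Byte at offset 11: 0xEB = 11101011 → 3-byte char (#4). Advance 3.
Byte at offset 14: 0xE1 = 11100001 → 3-byte char (#5). Advance 3.
Byte at offset 17: 0xEF = 11101111 → 3-byte char (#6). Advance 3.
Reached end at offset 20 after 6 code points.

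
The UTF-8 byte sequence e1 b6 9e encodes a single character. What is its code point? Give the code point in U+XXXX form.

Leading byte 0xE1 = 11100001 matches 1110xxxx → 3-byte sequence.
Byte 1: 0xE1 = 11100001, payload 0001 (4 bits).
Byte 2: 0xB6 = 10110110 (10xxxxxx ✓), payload 110110.
Byte 3: 0x9E = 10011110 (10xxxxxx ✓), payload 011110.
Concatenate: 0001110110011110 = 0x1D9E (16 bits → U+1D9E).

U+1D9E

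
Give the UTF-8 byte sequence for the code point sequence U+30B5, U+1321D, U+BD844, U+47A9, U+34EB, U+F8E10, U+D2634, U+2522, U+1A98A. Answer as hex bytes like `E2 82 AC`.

U+30B5: 3-byte form → E3 82 B5.
U+1321D: 4-byte form → F0 93 88 9D.
U+BD844: 4-byte form → F2 BD A1 84.
U+47A9: 3-byte form → E4 9E A9.
U+34EB: 3-byte form → E3 93 AB.
U+F8E10: 4-byte form → F3 B8 B8 90.
U+D2634: 4-byte form → F3 92 98 B4.
U+2522: 3-byte form → E2 94 A2.
U+1A98A: 4-byte form → F0 9A A6 8A.
Concatenated (32 bytes): E3 82 B5 F0 93 88 9D F2 BD A1 84 E4 9E A9 E3 93 AB F3 B8 B8 90 F3 92 98 B4 E2 94 A2 F0 9A A6 8A.

E3 82 B5 F0 93 88 9D F2 BD A1 84 E4 9E A9 E3 93 AB F3 B8 B8 90 F3 92 98 B4 E2 94 A2 F0 9A A6 8A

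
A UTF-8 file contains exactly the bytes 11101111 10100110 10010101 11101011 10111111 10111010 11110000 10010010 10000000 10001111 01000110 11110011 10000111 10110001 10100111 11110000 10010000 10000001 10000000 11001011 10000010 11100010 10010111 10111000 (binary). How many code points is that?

8

Byte at offset 0: 0xEF = 11101111 → 3-byte char (#1). Advance 3.
Byte at offset 3: 0xEB = 11101011 → 3-byte char (#2). Advance 3.
Byte at offset 6: 0xF0 = 11110000 → 4-byte char (#3). Advance 4.
Byte at offset 10: 0x46 = 01000110 → 1-byte char (#4). Advance 1.
Byte at offset 11: 0xF3 = 11110011 → 4-byte char (#5). Advance 4.
Byte at offset 15: 0xF0 = 11110000 → 4-byte char (#6). Advance 4.
Byte at offset 19: 0xCB = 11001011 → 2-byte char (#7). Advance 2.
Byte at offset 21: 0xE2 = 11100010 → 3-byte char (#8). Advance 3.
Reached end at offset 24 after 8 code points.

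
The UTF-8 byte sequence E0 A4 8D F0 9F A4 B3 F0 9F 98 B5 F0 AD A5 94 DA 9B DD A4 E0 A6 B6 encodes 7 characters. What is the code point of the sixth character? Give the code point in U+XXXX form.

Offset 0: leading byte 0xE0 = 11100000 → 3-byte char #1 = E0 A4 8D.
Offset 3: leading byte 0xF0 = 11110000 → 4-byte char #2 = F0 9F A4 B3.
Offset 7: leading byte 0xF0 = 11110000 → 4-byte char #3 = F0 9F 98 B5.
Offset 11: leading byte 0xF0 = 11110000 → 4-byte char #4 = F0 AD A5 94.
Offset 15: leading byte 0xDA = 11011010 → 2-byte char #5 = DA 9B.
Offset 17: leading byte 0xDD = 11011101 → 2-byte char #6 = DD A4.
Leading byte 0xDD = 11011101 matches 110xxxxx → 2-byte sequence.
Byte 1: 0xDD = 11011101, payload 11101 (5 bits).
Byte 2: 0xA4 = 10100100 (10xxxxxx ✓), payload 100100.
Concatenate: 11101100100 = 0x764 (11 bits → U+0764).

U+0764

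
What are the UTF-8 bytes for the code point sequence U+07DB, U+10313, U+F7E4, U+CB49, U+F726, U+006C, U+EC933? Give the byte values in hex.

U+07DB: 2-byte form → DF 9B.
U+10313: 4-byte form → F0 90 8C 93.
U+F7E4: 3-byte form → EF 9F A4.
U+CB49: 3-byte form → EC AD 89.
U+F726: 3-byte form → EF 9C A6.
U+006C: 1-byte form → 6C.
U+EC933: 4-byte form → F3 AC A4 B3.
Concatenated (20 bytes): DF 9B F0 90 8C 93 EF 9F A4 EC AD 89 EF 9C A6 6C F3 AC A4 B3.

DF 9B F0 90 8C 93 EF 9F A4 EC AD 89 EF 9C A6 6C F3 AC A4 B3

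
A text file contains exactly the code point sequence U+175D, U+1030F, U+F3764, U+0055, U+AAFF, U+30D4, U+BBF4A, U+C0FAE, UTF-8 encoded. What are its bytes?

U+175D: 3-byte form → E1 9D 9D.
U+1030F: 4-byte form → F0 90 8C 8F.
U+F3764: 4-byte form → F3 B3 9D A4.
U+0055: 1-byte form → 55.
U+AAFF: 3-byte form → EA AB BF.
U+30D4: 3-byte form → E3 83 94.
U+BBF4A: 4-byte form → F2 BB BD 8A.
U+C0FAE: 4-byte form → F3 80 BE AE.
Concatenated (26 bytes): E1 9D 9D F0 90 8C 8F F3 B3 9D A4 55 EA AB BF E3 83 94 F2 BB BD 8A F3 80 BE AE.

E1 9D 9D F0 90 8C 8F F3 B3 9D A4 55 EA AB BF E3 83 94 F2 BB BD 8A F3 80 BE AE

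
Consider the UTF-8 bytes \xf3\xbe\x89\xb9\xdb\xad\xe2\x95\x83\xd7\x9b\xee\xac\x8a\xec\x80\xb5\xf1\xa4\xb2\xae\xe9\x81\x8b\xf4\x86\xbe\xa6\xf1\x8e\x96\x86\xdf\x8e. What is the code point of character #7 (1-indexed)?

U+64CAE

Offset 0: leading byte 0xF3 = 11110011 → 4-byte char #1 = F3 BE 89 B9.
Offset 4: leading byte 0xDB = 11011011 → 2-byte char #2 = DB AD.
Offset 6: leading byte 0xE2 = 11100010 → 3-byte char #3 = E2 95 83.
Offset 9: leading byte 0xD7 = 11010111 → 2-byte char #4 = D7 9B.
Offset 11: leading byte 0xEE = 11101110 → 3-byte char #5 = EE AC 8A.
Offset 14: leading byte 0xEC = 11101100 → 3-byte char #6 = EC 80 B5.
Offset 17: leading byte 0xF1 = 11110001 → 4-byte char #7 = F1 A4 B2 AE.
Leading byte 0xF1 = 11110001 matches 11110xxx → 4-byte sequence.
Byte 1: 0xF1 = 11110001, payload 001 (3 bits).
Byte 2: 0xA4 = 10100100 (10xxxxxx ✓), payload 100100.
Byte 3: 0xB2 = 10110010 (10xxxxxx ✓), payload 110010.
Byte 4: 0xAE = 10101110 (10xxxxxx ✓), payload 101110.
Concatenate: 001100100110010101110 = 0x64CAE (21 bits → U+64CAE).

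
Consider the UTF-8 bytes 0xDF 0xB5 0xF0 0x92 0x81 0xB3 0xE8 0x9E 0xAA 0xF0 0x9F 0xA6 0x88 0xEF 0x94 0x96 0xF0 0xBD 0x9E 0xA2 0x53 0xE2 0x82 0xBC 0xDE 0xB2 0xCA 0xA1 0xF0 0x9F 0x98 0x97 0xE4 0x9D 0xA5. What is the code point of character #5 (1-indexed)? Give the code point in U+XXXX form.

U+F516

Offset 0: leading byte 0xDF = 11011111 → 2-byte char #1 = DF B5.
Offset 2: leading byte 0xF0 = 11110000 → 4-byte char #2 = F0 92 81 B3.
Offset 6: leading byte 0xE8 = 11101000 → 3-byte char #3 = E8 9E AA.
Offset 9: leading byte 0xF0 = 11110000 → 4-byte char #4 = F0 9F A6 88.
Offset 13: leading byte 0xEF = 11101111 → 3-byte char #5 = EF 94 96.
Leading byte 0xEF = 11101111 matches 1110xxxx → 3-byte sequence.
Byte 1: 0xEF = 11101111, payload 1111 (4 bits).
Byte 2: 0x94 = 10010100 (10xxxxxx ✓), payload 010100.
Byte 3: 0x96 = 10010110 (10xxxxxx ✓), payload 010110.
Concatenate: 1111010100010110 = 0xF516 (16 bits → U+F516).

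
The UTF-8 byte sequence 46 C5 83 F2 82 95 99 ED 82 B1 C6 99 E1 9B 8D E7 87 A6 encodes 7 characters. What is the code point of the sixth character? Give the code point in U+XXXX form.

Offset 0: leading byte 0x46 = 01000110 → 1-byte char #1 = 46.
Offset 1: leading byte 0xC5 = 11000101 → 2-byte char #2 = C5 83.
Offset 3: leading byte 0xF2 = 11110010 → 4-byte char #3 = F2 82 95 99.
Offset 7: leading byte 0xED = 11101101 → 3-byte char #4 = ED 82 B1.
Offset 10: leading byte 0xC6 = 11000110 → 2-byte char #5 = C6 99.
Offset 12: leading byte 0xE1 = 11100001 → 3-byte char #6 = E1 9B 8D.
Leading byte 0xE1 = 11100001 matches 1110xxxx → 3-byte sequence.
Byte 1: 0xE1 = 11100001, payload 0001 (4 bits).
Byte 2: 0x9B = 10011011 (10xxxxxx ✓), payload 011011.
Byte 3: 0x8D = 10001101 (10xxxxxx ✓), payload 001101.
Concatenate: 0001011011001101 = 0x16CD (16 bits → U+16CD).

U+16CD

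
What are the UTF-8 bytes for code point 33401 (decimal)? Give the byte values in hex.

U+8279 = 0x8279 = 33401 decimal. In range U+0800–U+FFFF → 3-byte form: 1110xxxx 10xxxxxx 10xxxxxx.
Binary (16 bits): 1000001001111001.
Split 4+6+6: 1000 | 001001 | 111001.
Byte 1: 11101000 = 0xE8.
Byte 2: 10001001 = 0x89.
Byte 3: 10111001 = 0xB9.

E8 89 B9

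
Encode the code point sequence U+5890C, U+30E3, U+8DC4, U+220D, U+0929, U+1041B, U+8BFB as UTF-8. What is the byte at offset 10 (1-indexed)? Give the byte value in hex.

1-indexed offset 10 is 0-indexed offset 9.
U+5890C → 4-byte form F1 98 A4 8C at offsets 0–3.
U+30E3 → 3-byte form E3 83 A3 at offsets 4–6.
U+8DC4 → 3-byte form E8 B7 84 at offsets 7–9.
Offset 9 falls in char 3's range; it's byte 3 of E8 B7 84 = 0x84.

0x84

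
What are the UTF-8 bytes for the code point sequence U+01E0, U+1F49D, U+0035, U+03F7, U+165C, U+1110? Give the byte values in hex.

C7 A0 F0 9F 92 9D 35 CF B7 E1 99 9C E1 84 90

U+01E0: 2-byte form → C7 A0.
U+1F49D: 4-byte form → F0 9F 92 9D.
U+0035: 1-byte form → 35.
U+03F7: 2-byte form → CF B7.
U+165C: 3-byte form → E1 99 9C.
U+1110: 3-byte form → E1 84 90.
Concatenated (15 bytes): C7 A0 F0 9F 92 9D 35 CF B7 E1 99 9C E1 84 90.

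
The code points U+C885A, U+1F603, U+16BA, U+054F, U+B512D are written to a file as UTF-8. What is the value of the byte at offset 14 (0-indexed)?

0xB5

U+C885A → 4-byte form F3 88 A1 9A at offsets 0–3.
U+1F603 → 4-byte form F0 9F 98 83 at offsets 4–7.
U+16BA → 3-byte form E1 9A BA at offsets 8–10.
U+054F → 2-byte form D5 8F at offsets 11–12.
U+B512D → 4-byte form F2 B5 84 AD at offsets 13–16.
Offset 14 falls in char 5's range; it's byte 2 of F2 B5 84 AD = 0xB5.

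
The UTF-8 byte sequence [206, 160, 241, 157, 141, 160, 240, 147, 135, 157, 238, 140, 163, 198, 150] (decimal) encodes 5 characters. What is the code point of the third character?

Offset 0: leading byte 0xCE = 11001110 → 2-byte char #1 = CE A0.
Offset 2: leading byte 0xF1 = 11110001 → 4-byte char #2 = F1 9D 8D A0.
Offset 6: leading byte 0xF0 = 11110000 → 4-byte char #3 = F0 93 87 9D.
Leading byte 0xF0 = 11110000 matches 11110xxx → 4-byte sequence.
Byte 1: 0xF0 = 11110000, payload 000 (3 bits).
Byte 2: 0x93 = 10010011 (10xxxxxx ✓), payload 010011.
Byte 3: 0x87 = 10000111 (10xxxxxx ✓), payload 000111.
Byte 4: 0x9D = 10011101 (10xxxxxx ✓), payload 011101.
Concatenate: 000010011000111011101 = 0x131DD (21 bits → U+131DD).

U+131DD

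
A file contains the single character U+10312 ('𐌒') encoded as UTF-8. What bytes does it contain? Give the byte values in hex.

U+10312 = 0x10312 = 66322 decimal. In range U+10000–U+10FFFF → 4-byte form: 11110xxx 10xxxxxx 10xxxxxx 10xxxxxx.
Binary (21 bits): 000010000001100010010.
Split 3+6+6+6: 000 | 010000 | 001100 | 010010.
Byte 1: 11110000 = 0xF0.
Byte 2: 10010000 = 0x90.
Byte 3: 10001100 = 0x8C.
Byte 4: 10010010 = 0x92.

F0 90 8C 92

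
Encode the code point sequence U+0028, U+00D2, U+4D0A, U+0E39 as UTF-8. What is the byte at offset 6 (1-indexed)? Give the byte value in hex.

0x8A

1-indexed offset 6 is 0-indexed offset 5.
U+0028 → 1-byte form 28 at offsets 0–0.
U+00D2 → 2-byte form C3 92 at offsets 1–2.
U+4D0A → 3-byte form E4 B4 8A at offsets 3–5.
Offset 5 falls in char 3's range; it's byte 3 of E4 B4 8A = 0x8A.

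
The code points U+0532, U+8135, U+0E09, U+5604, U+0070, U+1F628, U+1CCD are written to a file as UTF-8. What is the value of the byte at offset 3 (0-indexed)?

0x84

U+0532 → 2-byte form D4 B2 at offsets 0–1.
U+8135 → 3-byte form E8 84 B5 at offsets 2–4.
Offset 3 falls in char 2's range; it's byte 2 of E8 84 B5 = 0x84.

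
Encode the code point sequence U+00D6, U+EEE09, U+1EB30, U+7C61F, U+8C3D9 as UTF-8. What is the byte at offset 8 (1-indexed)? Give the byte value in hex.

1-indexed offset 8 is 0-indexed offset 7.
U+00D6 → 2-byte form C3 96 at offsets 0–1.
U+EEE09 → 4-byte form F3 AE B8 89 at offsets 2–5.
U+1EB30 → 4-byte form F0 9E AC B0 at offsets 6–9.
Offset 7 falls in char 3's range; it's byte 2 of F0 9E AC B0 = 0x9E.

0x9E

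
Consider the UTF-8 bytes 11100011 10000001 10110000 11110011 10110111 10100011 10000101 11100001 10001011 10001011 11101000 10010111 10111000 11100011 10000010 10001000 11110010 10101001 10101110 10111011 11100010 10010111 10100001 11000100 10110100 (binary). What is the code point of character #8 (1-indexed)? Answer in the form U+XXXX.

Offset 0: leading byte 0xE3 = 11100011 → 3-byte char #1 = E3 81 B0.
Offset 3: leading byte 0xF3 = 11110011 → 4-byte char #2 = F3 B7 A3 85.
Offset 7: leading byte 0xE1 = 11100001 → 3-byte char #3 = E1 8B 8B.
Offset 10: leading byte 0xE8 = 11101000 → 3-byte char #4 = E8 97 B8.
Offset 13: leading byte 0xE3 = 11100011 → 3-byte char #5 = E3 82 88.
Offset 16: leading byte 0xF2 = 11110010 → 4-byte char #6 = F2 A9 AE BB.
Offset 20: leading byte 0xE2 = 11100010 → 3-byte char #7 = E2 97 A1.
Offset 23: leading byte 0xC4 = 11000100 → 2-byte char #8 = C4 B4.
Leading byte 0xC4 = 11000100 matches 110xxxxx → 2-byte sequence.
Byte 1: 0xC4 = 11000100, payload 00100 (5 bits).
Byte 2: 0xB4 = 10110100 (10xxxxxx ✓), payload 110100.
Concatenate: 00100110100 = 0x134 (11 bits → U+0134).

U+0134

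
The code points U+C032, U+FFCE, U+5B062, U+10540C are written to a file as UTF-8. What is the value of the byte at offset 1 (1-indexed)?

0xEC

1-indexed offset 1 is 0-indexed offset 0.
U+C032 → 3-byte form EC 80 B2 at offsets 0–2.
Offset 0 falls in char 1's range; it's byte 1 of EC 80 B2 = 0xEC.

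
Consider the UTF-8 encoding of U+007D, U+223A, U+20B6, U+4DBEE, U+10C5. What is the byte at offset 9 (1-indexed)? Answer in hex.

0x8D

1-indexed offset 9 is 0-indexed offset 8.
U+007D → 1-byte form 7D at offsets 0–0.
U+223A → 3-byte form E2 88 BA at offsets 1–3.
U+20B6 → 3-byte form E2 82 B6 at offsets 4–6.
U+4DBEE → 4-byte form F1 8D AF AE at offsets 7–10.
Offset 8 falls in char 4's range; it's byte 2 of F1 8D AF AE = 0x8D.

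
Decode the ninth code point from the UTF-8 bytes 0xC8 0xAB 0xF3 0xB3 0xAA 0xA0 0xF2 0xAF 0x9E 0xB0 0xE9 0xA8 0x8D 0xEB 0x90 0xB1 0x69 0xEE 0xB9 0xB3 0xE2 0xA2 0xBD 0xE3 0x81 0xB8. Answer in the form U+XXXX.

Offset 0: leading byte 0xC8 = 11001000 → 2-byte char #1 = C8 AB.
Offset 2: leading byte 0xF3 = 11110011 → 4-byte char #2 = F3 B3 AA A0.
Offset 6: leading byte 0xF2 = 11110010 → 4-byte char #3 = F2 AF 9E B0.
Offset 10: leading byte 0xE9 = 11101001 → 3-byte char #4 = E9 A8 8D.
Offset 13: leading byte 0xEB = 11101011 → 3-byte char #5 = EB 90 B1.
Offset 16: leading byte 0x69 = 01101001 → 1-byte char #6 = 69.
Offset 17: leading byte 0xEE = 11101110 → 3-byte char #7 = EE B9 B3.
Offset 20: leading byte 0xE2 = 11100010 → 3-byte char #8 = E2 A2 BD.
Offset 23: leading byte 0xE3 = 11100011 → 3-byte char #9 = E3 81 B8.
Leading byte 0xE3 = 11100011 matches 1110xxxx → 3-byte sequence.
Byte 1: 0xE3 = 11100011, payload 0011 (4 bits).
Byte 2: 0x81 = 10000001 (10xxxxxx ✓), payload 000001.
Byte 3: 0xB8 = 10111000 (10xxxxxx ✓), payload 111000.
Concatenate: 0011000001111000 = 0x3078 (16 bits → U+3078).

U+3078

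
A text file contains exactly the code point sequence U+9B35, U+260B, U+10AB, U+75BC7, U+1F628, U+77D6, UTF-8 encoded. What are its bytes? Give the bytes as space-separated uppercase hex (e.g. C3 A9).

U+9B35: 3-byte form → E9 AC B5.
U+260B: 3-byte form → E2 98 8B.
U+10AB: 3-byte form → E1 82 AB.
U+75BC7: 4-byte form → F1 B5 AF 87.
U+1F628: 4-byte form → F0 9F 98 A8.
U+77D6: 3-byte form → E7 9F 96.
Concatenated (20 bytes): E9 AC B5 E2 98 8B E1 82 AB F1 B5 AF 87 F0 9F 98 A8 E7 9F 96.

E9 AC B5 E2 98 8B E1 82 AB F1 B5 AF 87 F0 9F 98 A8 E7 9F 96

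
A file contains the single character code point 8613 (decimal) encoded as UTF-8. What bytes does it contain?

E2 86 A5

U+21A5 = 0x21A5 = 8613 decimal. In range U+0800–U+FFFF → 3-byte form: 1110xxxx 10xxxxxx 10xxxxxx.
Binary (16 bits): 0010000110100101.
Split 4+6+6: 0010 | 000110 | 100101.
Byte 1: 11100010 = 0xE2.
Byte 2: 10000110 = 0x86.
Byte 3: 10100101 = 0xA5.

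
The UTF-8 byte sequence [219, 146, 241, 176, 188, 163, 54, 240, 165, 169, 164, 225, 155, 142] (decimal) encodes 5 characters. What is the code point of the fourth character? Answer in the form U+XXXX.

U+25A64

Offset 0: leading byte 0xDB = 11011011 → 2-byte char #1 = DB 92.
Offset 2: leading byte 0xF1 = 11110001 → 4-byte char #2 = F1 B0 BC A3.
Offset 6: leading byte 0x36 = 00110110 → 1-byte char #3 = 36.
Offset 7: leading byte 0xF0 = 11110000 → 4-byte char #4 = F0 A5 A9 A4.
Leading byte 0xF0 = 11110000 matches 11110xxx → 4-byte sequence.
Byte 1: 0xF0 = 11110000, payload 000 (3 bits).
Byte 2: 0xA5 = 10100101 (10xxxxxx ✓), payload 100101.
Byte 3: 0xA9 = 10101001 (10xxxxxx ✓), payload 101001.
Byte 4: 0xA4 = 10100100 (10xxxxxx ✓), payload 100100.
Concatenate: 000100101101001100100 = 0x25A64 (21 bits → U+25A64).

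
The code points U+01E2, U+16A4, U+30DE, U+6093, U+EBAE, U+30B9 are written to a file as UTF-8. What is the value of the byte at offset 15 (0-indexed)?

U+01E2 → 2-byte form C7 A2 at offsets 0–1.
U+16A4 → 3-byte form E1 9A A4 at offsets 2–4.
U+30DE → 3-byte form E3 83 9E at offsets 5–7.
U+6093 → 3-byte form E6 82 93 at offsets 8–10.
U+EBAE → 3-byte form EE AE AE at offsets 11–13.
U+30B9 → 3-byte form E3 82 B9 at offsets 14–16.
Offset 15 falls in char 6's range; it's byte 2 of E3 82 B9 = 0x82.

0x82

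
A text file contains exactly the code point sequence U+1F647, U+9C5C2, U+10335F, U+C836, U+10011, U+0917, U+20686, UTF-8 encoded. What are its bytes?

F0 9F 99 87 F2 9C 97 82 F4 83 8D 9F EC A0 B6 F0 90 80 91 E0 A4 97 F0 A0 9A 86

U+1F647: 4-byte form → F0 9F 99 87.
U+9C5C2: 4-byte form → F2 9C 97 82.
U+10335F: 4-byte form → F4 83 8D 9F.
U+C836: 3-byte form → EC A0 B6.
U+10011: 4-byte form → F0 90 80 91.
U+0917: 3-byte form → E0 A4 97.
U+20686: 4-byte form → F0 A0 9A 86.
Concatenated (26 bytes): F0 9F 99 87 F2 9C 97 82 F4 83 8D 9F EC A0 B6 F0 90 80 91 E0 A4 97 F0 A0 9A 86.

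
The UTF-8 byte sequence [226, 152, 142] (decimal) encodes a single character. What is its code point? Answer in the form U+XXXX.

U+260E

Leading byte 0xE2 = 11100010 matches 1110xxxx → 3-byte sequence.
Byte 1: 0xE2 = 11100010, payload 0010 (4 bits).
Byte 2: 0x98 = 10011000 (10xxxxxx ✓), payload 011000.
Byte 3: 0x8E = 10001110 (10xxxxxx ✓), payload 001110.
Concatenate: 0010011000001110 = 0x260E (16 bits → U+260E).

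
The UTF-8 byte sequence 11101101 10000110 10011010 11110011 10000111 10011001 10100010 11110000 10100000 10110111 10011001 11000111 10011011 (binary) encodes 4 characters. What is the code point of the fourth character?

Offset 0: leading byte 0xED = 11101101 → 3-byte char #1 = ED 86 9A.
Offset 3: leading byte 0xF3 = 11110011 → 4-byte char #2 = F3 87 99 A2.
Offset 7: leading byte 0xF0 = 11110000 → 4-byte char #3 = F0 A0 B7 99.
Offset 11: leading byte 0xC7 = 11000111 → 2-byte char #4 = C7 9B.
Leading byte 0xC7 = 11000111 matches 110xxxxx → 2-byte sequence.
Byte 1: 0xC7 = 11000111, payload 00111 (5 bits).
Byte 2: 0x9B = 10011011 (10xxxxxx ✓), payload 011011.
Concatenate: 00111011011 = 0x1DB (11 bits → U+01DB).

U+01DB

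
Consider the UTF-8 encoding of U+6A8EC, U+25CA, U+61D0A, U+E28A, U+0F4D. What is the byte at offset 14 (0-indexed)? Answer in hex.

U+6A8EC → 4-byte form F1 AA A3 AC at offsets 0–3.
U+25CA → 3-byte form E2 97 8A at offsets 4–6.
U+61D0A → 4-byte form F1 A1 B4 8A at offsets 7–10.
U+E28A → 3-byte form EE 8A 8A at offsets 11–13.
U+0F4D → 3-byte form E0 BD 8D at offsets 14–16.
Offset 14 falls in char 5's range; it's byte 1 of E0 BD 8D = 0xE0.

0xE0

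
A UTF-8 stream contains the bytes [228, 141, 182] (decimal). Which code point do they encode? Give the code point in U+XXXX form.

U+4376

Leading byte 0xE4 = 11100100 matches 1110xxxx → 3-byte sequence.
Byte 1: 0xE4 = 11100100, payload 0100 (4 bits).
Byte 2: 0x8D = 10001101 (10xxxxxx ✓), payload 001101.
Byte 3: 0xB6 = 10110110 (10xxxxxx ✓), payload 110110.
Concatenate: 0100001101110110 = 0x4376 (16 bits → U+4376).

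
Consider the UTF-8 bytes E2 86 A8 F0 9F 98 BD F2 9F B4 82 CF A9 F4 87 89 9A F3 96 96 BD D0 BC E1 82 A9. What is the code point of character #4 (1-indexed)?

Offset 0: leading byte 0xE2 = 11100010 → 3-byte char #1 = E2 86 A8.
Offset 3: leading byte 0xF0 = 11110000 → 4-byte char #2 = F0 9F 98 BD.
Offset 7: leading byte 0xF2 = 11110010 → 4-byte char #3 = F2 9F B4 82.
Offset 11: leading byte 0xCF = 11001111 → 2-byte char #4 = CF A9.
Leading byte 0xCF = 11001111 matches 110xxxxx → 2-byte sequence.
Byte 1: 0xCF = 11001111, payload 01111 (5 bits).
Byte 2: 0xA9 = 10101001 (10xxxxxx ✓), payload 101001.
Concatenate: 01111101001 = 0x3E9 (11 bits → U+03E9).

U+03E9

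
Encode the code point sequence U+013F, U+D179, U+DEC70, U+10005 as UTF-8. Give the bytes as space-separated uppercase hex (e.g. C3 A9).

U+013F: 2-byte form → C4 BF.
U+D179: 3-byte form → ED 85 B9.
U+DEC70: 4-byte form → F3 9E B1 B0.
U+10005: 4-byte form → F0 90 80 85.
Concatenated (13 bytes): C4 BF ED 85 B9 F3 9E B1 B0 F0 90 80 85.

C4 BF ED 85 B9 F3 9E B1 B0 F0 90 80 85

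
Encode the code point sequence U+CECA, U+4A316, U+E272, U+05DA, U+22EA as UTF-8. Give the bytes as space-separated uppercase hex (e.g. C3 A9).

U+CECA: 3-byte form → EC BB 8A.
U+4A316: 4-byte form → F1 8A 8C 96.
U+E272: 3-byte form → EE 89 B2.
U+05DA: 2-byte form → D7 9A.
U+22EA: 3-byte form → E2 8B AA.
Concatenated (15 bytes): EC BB 8A F1 8A 8C 96 EE 89 B2 D7 9A E2 8B AA.

EC BB 8A F1 8A 8C 96 EE 89 B2 D7 9A E2 8B AA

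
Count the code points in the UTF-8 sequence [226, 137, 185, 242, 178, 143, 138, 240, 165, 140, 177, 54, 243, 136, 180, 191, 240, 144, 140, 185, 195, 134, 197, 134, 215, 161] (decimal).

Byte at offset 0: 0xE2 = 11100010 → 3-byte char (#1). Advance 3.
Byte at offset 3: 0xF2 = 11110010 → 4-byte char (#2). Advance 4.
Byte at offset 7: 0xF0 = 11110000 → 4-byte char (#3). Advance 4.
Byte at offset 11: 0x36 = 00110110 → 1-byte char (#4). Advance 1.
Byte at offset 12: 0xF3 = 11110011 → 4-byte char (#5). Advance 4.
Byte at offset 16: 0xF0 = 11110000 → 4-byte char (#6). Advance 4.
Byte at offset 20: 0xC3 = 11000011 → 2-byte char (#7). Advance 2.
Byte at offset 22: 0xC5 = 11000101 → 2-byte char (#8). Advance 2.
Byte at offset 24: 0xD7 = 11010111 → 2-byte char (#9). Advance 2.
Reached end at offset 26 after 9 code points.

9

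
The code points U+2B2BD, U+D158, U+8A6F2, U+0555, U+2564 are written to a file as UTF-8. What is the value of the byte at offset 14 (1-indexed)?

0xE2

1-indexed offset 14 is 0-indexed offset 13.
U+2B2BD → 4-byte form F0 AB 8A BD at offsets 0–3.
U+D158 → 3-byte form ED 85 98 at offsets 4–6.
U+8A6F2 → 4-byte form F2 8A 9B B2 at offsets 7–10.
U+0555 → 2-byte form D5 95 at offsets 11–12.
U+2564 → 3-byte form E2 95 A4 at offsets 13–15.
Offset 13 falls in char 5's range; it's byte 1 of E2 95 A4 = 0xE2.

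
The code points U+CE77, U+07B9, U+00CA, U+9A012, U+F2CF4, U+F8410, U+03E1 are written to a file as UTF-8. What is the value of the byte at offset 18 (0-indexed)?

U+CE77 → 3-byte form EC B9 B7 at offsets 0–2.
U+07B9 → 2-byte form DE B9 at offsets 3–4.
U+00CA → 2-byte form C3 8A at offsets 5–6.
U+9A012 → 4-byte form F2 9A 80 92 at offsets 7–10.
U+F2CF4 → 4-byte form F3 B2 B3 B4 at offsets 11–14.
U+F8410 → 4-byte form F3 B8 90 90 at offsets 15–18.
Offset 18 falls in char 6's range; it's byte 4 of F3 B8 90 90 = 0x90.

0x90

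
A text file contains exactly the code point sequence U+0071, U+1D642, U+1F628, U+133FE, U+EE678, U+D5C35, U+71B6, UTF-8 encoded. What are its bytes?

U+0071: 1-byte form → 71.
U+1D642: 4-byte form → F0 9D 99 82.
U+1F628: 4-byte form → F0 9F 98 A8.
U+133FE: 4-byte form → F0 93 8F BE.
U+EE678: 4-byte form → F3 AE 99 B8.
U+D5C35: 4-byte form → F3 95 B0 B5.
U+71B6: 3-byte form → E7 86 B6.
Concatenated (24 bytes): 71 F0 9D 99 82 F0 9F 98 A8 F0 93 8F BE F3 AE 99 B8 F3 95 B0 B5 E7 86 B6.

71 F0 9D 99 82 F0 9F 98 A8 F0 93 8F BE F3 AE 99 B8 F3 95 B0 B5 E7 86 B6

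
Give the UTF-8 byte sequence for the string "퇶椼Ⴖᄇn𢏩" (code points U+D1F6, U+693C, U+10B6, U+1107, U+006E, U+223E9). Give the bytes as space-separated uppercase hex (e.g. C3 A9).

U+D1F6: 3-byte form → ED 87 B6.
U+693C: 3-byte form → E6 A4 BC.
U+10B6: 3-byte form → E1 82 B6.
U+1107: 3-byte form → E1 84 87.
U+006E: 1-byte form → 6E.
U+223E9: 4-byte form → F0 A2 8F A9.
Concatenated (17 bytes): ED 87 B6 E6 A4 BC E1 82 B6 E1 84 87 6E F0 A2 8F A9.

ED 87 B6 E6 A4 BC E1 82 B6 E1 84 87 6E F0 A2 8F A9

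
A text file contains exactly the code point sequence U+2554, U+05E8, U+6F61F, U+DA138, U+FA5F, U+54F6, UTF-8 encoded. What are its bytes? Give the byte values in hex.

U+2554: 3-byte form → E2 95 94.
U+05E8: 2-byte form → D7 A8.
U+6F61F: 4-byte form → F1 AF 98 9F.
U+DA138: 4-byte form → F3 9A 84 B8.
U+FA5F: 3-byte form → EF A9 9F.
U+54F6: 3-byte form → E5 93 B6.
Concatenated (19 bytes): E2 95 94 D7 A8 F1 AF 98 9F F3 9A 84 B8 EF A9 9F E5 93 B6.

E2 95 94 D7 A8 F1 AF 98 9F F3 9A 84 B8 EF A9 9F E5 93 B6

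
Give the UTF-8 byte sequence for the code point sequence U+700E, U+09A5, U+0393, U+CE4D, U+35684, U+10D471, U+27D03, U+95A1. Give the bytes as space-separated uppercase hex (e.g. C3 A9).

E7 80 8E E0 A6 A5 CE 93 EC B9 8D F0 B5 9A 84 F4 8D 91 B1 F0 A7 B4 83 E9 96 A1

U+700E: 3-byte form → E7 80 8E.
U+09A5: 3-byte form → E0 A6 A5.
U+0393: 2-byte form → CE 93.
U+CE4D: 3-byte form → EC B9 8D.
U+35684: 4-byte form → F0 B5 9A 84.
U+10D471: 4-byte form → F4 8D 91 B1.
U+27D03: 4-byte form → F0 A7 B4 83.
U+95A1: 3-byte form → E9 96 A1.
Concatenated (26 bytes): E7 80 8E E0 A6 A5 CE 93 EC B9 8D F0 B5 9A 84 F4 8D 91 B1 F0 A7 B4 83 E9 96 A1.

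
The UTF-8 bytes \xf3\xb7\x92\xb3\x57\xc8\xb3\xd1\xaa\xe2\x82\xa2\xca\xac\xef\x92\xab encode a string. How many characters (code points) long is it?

7

Byte at offset 0: 0xF3 = 11110011 → 4-byte char (#1). Advance 4.
Byte at offset 4: 0x57 = 01010111 → 1-byte char (#2). Advance 1.
Byte at offset 5: 0xC8 = 11001000 → 2-byte char (#3). Advance 2.
Byte at offset 7: 0xD1 = 11010001 → 2-byte char (#4). Advance 2.
Byte at offset 9: 0xE2 = 11100010 → 3-byte char (#5). Advance 3.
Byte at offset 12: 0xCA = 11001010 → 2-byte char (#6). Advance 2.
Byte at offset 14: 0xEF = 11101111 → 3-byte char (#7). Advance 3.
Reached end at offset 17 after 7 code points.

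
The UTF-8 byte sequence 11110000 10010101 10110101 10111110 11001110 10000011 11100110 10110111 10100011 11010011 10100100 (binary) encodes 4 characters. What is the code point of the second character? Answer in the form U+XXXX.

U+0383

Offset 0: leading byte 0xF0 = 11110000 → 4-byte char #1 = F0 95 B5 BE.
Offset 4: leading byte 0xCE = 11001110 → 2-byte char #2 = CE 83.
Leading byte 0xCE = 11001110 matches 110xxxxx → 2-byte sequence.
Byte 1: 0xCE = 11001110, payload 01110 (5 bits).
Byte 2: 0x83 = 10000011 (10xxxxxx ✓), payload 000011.
Concatenate: 01110000011 = 0x383 (11 bits → U+0383).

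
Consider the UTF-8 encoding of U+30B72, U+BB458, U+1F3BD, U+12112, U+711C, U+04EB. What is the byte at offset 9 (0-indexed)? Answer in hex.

U+30B72 → 4-byte form F0 B0 AD B2 at offsets 0–3.
U+BB458 → 4-byte form F2 BB 91 98 at offsets 4–7.
U+1F3BD → 4-byte form F0 9F 8E BD at offsets 8–11.
Offset 9 falls in char 3's range; it's byte 2 of F0 9F 8E BD = 0x9F.

0x9F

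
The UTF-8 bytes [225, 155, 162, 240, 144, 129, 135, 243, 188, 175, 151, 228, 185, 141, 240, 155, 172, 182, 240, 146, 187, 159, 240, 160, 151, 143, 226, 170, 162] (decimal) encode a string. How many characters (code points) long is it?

8

Byte at offset 0: 0xE1 = 11100001 → 3-byte char (#1). Advance 3.
Byte at offset 3: 0xF0 = 11110000 → 4-byte char (#2). Advance 4.
Byte at offset 7: 0xF3 = 11110011 → 4-byte char (#3). Advance 4.
Byte at offset 11: 0xE4 = 11100100 → 3-byte char (#4). Advance 3.
Byte at offset 14: 0xF0 = 11110000 → 4-byte char (#5). Advance 4.
Byte at offset 18: 0xF0 = 11110000 → 4-byte char (#6). Advance 4.
Byte at offset 22: 0xF0 = 11110000 → 4-byte char (#7). Advance 4.
Byte at offset 26: 0xE2 = 11100010 → 3-byte char (#8). Advance 3.
Reached end at offset 29 after 8 code points.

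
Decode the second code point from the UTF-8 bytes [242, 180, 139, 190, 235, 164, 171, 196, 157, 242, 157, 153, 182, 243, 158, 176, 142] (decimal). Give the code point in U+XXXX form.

Offset 0: leading byte 0xF2 = 11110010 → 4-byte char #1 = F2 B4 8B BE.
Offset 4: leading byte 0xEB = 11101011 → 3-byte char #2 = EB A4 AB.
Leading byte 0xEB = 11101011 matches 1110xxxx → 3-byte sequence.
Byte 1: 0xEB = 11101011, payload 1011 (4 bits).
Byte 2: 0xA4 = 10100100 (10xxxxxx ✓), payload 100100.
Byte 3: 0xAB = 10101011 (10xxxxxx ✓), payload 101011.
Concatenate: 1011100100101011 = 0xB92B (16 bits → U+B92B).

U+B92B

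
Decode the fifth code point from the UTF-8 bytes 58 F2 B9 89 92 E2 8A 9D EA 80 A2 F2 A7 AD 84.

U+A7B44

Offset 0: leading byte 0x58 = 01011000 → 1-byte char #1 = 58.
Offset 1: leading byte 0xF2 = 11110010 → 4-byte char #2 = F2 B9 89 92.
Offset 5: leading byte 0xE2 = 11100010 → 3-byte char #3 = E2 8A 9D.
Offset 8: leading byte 0xEA = 11101010 → 3-byte char #4 = EA 80 A2.
Offset 11: leading byte 0xF2 = 11110010 → 4-byte char #5 = F2 A7 AD 84.
Leading byte 0xF2 = 11110010 matches 11110xxx → 4-byte sequence.
Byte 1: 0xF2 = 11110010, payload 010 (3 bits).
Byte 2: 0xA7 = 10100111 (10xxxxxx ✓), payload 100111.
Byte 3: 0xAD = 10101101 (10xxxxxx ✓), payload 101101.
Byte 4: 0x84 = 10000100 (10xxxxxx ✓), payload 000100.
Concatenate: 010100111101101000100 = 0xA7B44 (21 bits → U+A7B44).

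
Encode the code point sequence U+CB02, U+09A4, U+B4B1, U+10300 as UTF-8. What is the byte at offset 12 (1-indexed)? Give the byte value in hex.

1-indexed offset 12 is 0-indexed offset 11.
U+CB02 → 3-byte form EC AC 82 at offsets 0–2.
U+09A4 → 3-byte form E0 A6 A4 at offsets 3–5.
U+B4B1 → 3-byte form EB 92 B1 at offsets 6–8.
U+10300 → 4-byte form F0 90 8C 80 at offsets 9–12.
Offset 11 falls in char 4's range; it's byte 3 of F0 90 8C 80 = 0x8C.

0x8C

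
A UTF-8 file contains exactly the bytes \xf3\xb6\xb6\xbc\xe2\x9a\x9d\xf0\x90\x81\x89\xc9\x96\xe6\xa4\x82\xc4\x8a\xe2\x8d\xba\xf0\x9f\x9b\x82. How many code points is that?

8

Byte at offset 0: 0xF3 = 11110011 → 4-byte char (#1). Advance 4.
Byte at offset 4: 0xE2 = 11100010 → 3-byte char (#2). Advance 3.
Byte at offset 7: 0xF0 = 11110000 → 4-byte char (#3). Advance 4.
Byte at offset 11: 0xC9 = 11001001 → 2-byte char (#4). Advance 2.
Byte at offset 13: 0xE6 = 11100110 → 3-byte char (#5). Advance 3.
Byte at offset 16: 0xC4 = 11000100 → 2-byte char (#6). Advance 2.
Byte at offset 18: 0xE2 = 11100010 → 3-byte char (#7). Advance 3.
Byte at offset 21: 0xF0 = 11110000 → 4-byte char (#8). Advance 4.
Reached end at offset 25 after 8 code points.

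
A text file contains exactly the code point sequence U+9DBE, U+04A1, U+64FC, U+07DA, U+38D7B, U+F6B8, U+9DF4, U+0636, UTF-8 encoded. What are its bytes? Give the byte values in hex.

E9 B6 BE D2 A1 E6 93 BC DF 9A F0 B8 B5 BB EF 9A B8 E9 B7 B4 D8 B6

U+9DBE: 3-byte form → E9 B6 BE.
U+04A1: 2-byte form → D2 A1.
U+64FC: 3-byte form → E6 93 BC.
U+07DA: 2-byte form → DF 9A.
U+38D7B: 4-byte form → F0 B8 B5 BB.
U+F6B8: 3-byte form → EF 9A B8.
U+9DF4: 3-byte form → E9 B7 B4.
U+0636: 2-byte form → D8 B6.
Concatenated (22 bytes): E9 B6 BE D2 A1 E6 93 BC DF 9A F0 B8 B5 BB EF 9A B8 E9 B7 B4 D8 B6.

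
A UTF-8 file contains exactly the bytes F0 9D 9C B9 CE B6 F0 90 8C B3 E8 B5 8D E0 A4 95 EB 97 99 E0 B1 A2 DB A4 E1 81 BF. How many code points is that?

9

Byte at offset 0: 0xF0 = 11110000 → 4-byte char (#1). Advance 4.
Byte at offset 4: 0xCE = 11001110 → 2-byte char (#2). Advance 2.
Byte at offset 6: 0xF0 = 11110000 → 4-byte char (#3). Advance 4.
Byte at offset 10: 0xE8 = 11101000 → 3-byte char (#4). Advance 3.
Byte at offset 13: 0xE0 = 11100000 → 3-byte char (#5). Advance 3.
Byte at offset 16: 0xEB = 11101011 → 3-byte char (#6). Advance 3.
Byte at offset 19: 0xE0 = 11100000 → 3-byte char (#7). Advance 3.
Byte at offset 22: 0xDB = 11011011 → 2-byte char (#8). Advance 2.
Byte at offset 24: 0xE1 = 11100001 → 3-byte char (#9). Advance 3.
Reached end at offset 27 after 9 code points.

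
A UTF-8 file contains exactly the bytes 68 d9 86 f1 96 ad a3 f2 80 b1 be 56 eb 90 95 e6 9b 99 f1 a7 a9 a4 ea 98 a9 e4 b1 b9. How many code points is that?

Byte at offset 0: 0x68 = 01101000 → 1-byte char (#1). Advance 1.
Byte at offset 1: 0xD9 = 11011001 → 2-byte char (#2). Advance 2.
Byte at offset 3: 0xF1 = 11110001 → 4-byte char (#3). Advance 4.
Byte at offset 7: 0xF2 = 11110010 → 4-byte char (#4). Advance 4.
Byte at offset 11: 0x56 = 01010110 → 1-byte char (#5). Advance 1.
Byte at offset 12: 0xEB = 11101011 → 3-byte char (#6). Advance 3.
Byte at offset 15: 0xE6 = 11100110 → 3-byte char (#7). Advance 3.
Byte at offset 18: 0xF1 = 11110001 → 4-byte char (#8). Advance 4.
Byte at offset 22: 0xEA = 11101010 → 3-byte char (#9). Advance 3.
Byte at offset 25: 0xE4 = 11100100 → 3-byte char (#10). Advance 3.
Reached end at offset 28 after 10 code points.

10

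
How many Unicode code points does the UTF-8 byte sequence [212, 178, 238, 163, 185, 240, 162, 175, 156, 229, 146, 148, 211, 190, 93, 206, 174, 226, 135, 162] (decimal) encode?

Byte at offset 0: 0xD4 = 11010100 → 2-byte char (#1). Advance 2.
Byte at offset 2: 0xEE = 11101110 → 3-byte char (#2). Advance 3.
Byte at offset 5: 0xF0 = 11110000 → 4-byte char (#3). Advance 4.
Byte at offset 9: 0xE5 = 11100101 → 3-byte char (#4). Advance 3.
Byte at offset 12: 0xD3 = 11010011 → 2-byte char (#5). Advance 2.
Byte at offset 14: 0x5D = 01011101 → 1-byte char (#6). Advance 1.
Byte at offset 15: 0xCE = 11001110 → 2-byte char (#7). Advance 2.
Byte at offset 17: 0xE2 = 11100010 → 3-byte char (#8). Advance 3.
Reached end at offset 20 after 8 code points.

8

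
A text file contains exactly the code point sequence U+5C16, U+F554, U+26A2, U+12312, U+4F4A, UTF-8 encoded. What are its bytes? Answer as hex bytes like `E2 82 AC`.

U+5C16: 3-byte form → E5 B0 96.
U+F554: 3-byte form → EF 95 94.
U+26A2: 3-byte form → E2 9A A2.
U+12312: 4-byte form → F0 92 8C 92.
U+4F4A: 3-byte form → E4 BD 8A.
Concatenated (16 bytes): E5 B0 96 EF 95 94 E2 9A A2 F0 92 8C 92 E4 BD 8A.

E5 B0 96 EF 95 94 E2 9A A2 F0 92 8C 92 E4 BD 8A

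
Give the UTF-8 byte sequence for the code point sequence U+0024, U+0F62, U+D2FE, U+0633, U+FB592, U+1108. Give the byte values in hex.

24 E0 BD A2 ED 8B BE D8 B3 F3 BB 96 92 E1 84 88

U+0024: 1-byte form → 24.
U+0F62: 3-byte form → E0 BD A2.
U+D2FE: 3-byte form → ED 8B BE.
U+0633: 2-byte form → D8 B3.
U+FB592: 4-byte form → F3 BB 96 92.
U+1108: 3-byte form → E1 84 88.
Concatenated (16 bytes): 24 E0 BD A2 ED 8B BE D8 B3 F3 BB 96 92 E1 84 88.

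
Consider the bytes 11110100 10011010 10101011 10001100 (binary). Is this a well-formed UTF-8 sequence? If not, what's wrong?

invalid (encodes a value above U+10FFFF)

Leading byte 0xF4 = 11110100 → 4-byte form.
Payload = 0x11AACC, which exceeds U+10FFFF, the maximum Unicode code point. (Leading bytes F5–FF, or F4 followed by ≥ 0x90, are invalid.)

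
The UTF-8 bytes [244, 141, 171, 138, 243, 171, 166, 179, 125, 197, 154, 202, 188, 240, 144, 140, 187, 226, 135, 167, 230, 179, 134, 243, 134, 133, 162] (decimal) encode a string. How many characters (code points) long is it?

9

Byte at offset 0: 0xF4 = 11110100 → 4-byte char (#1). Advance 4.
Byte at offset 4: 0xF3 = 11110011 → 4-byte char (#2). Advance 4.
Byte at offset 8: 0x7D = 01111101 → 1-byte char (#3). Advance 1.
Byte at offset 9: 0xC5 = 11000101 → 2-byte char (#4). Advance 2.
Byte at offset 11: 0xCA = 11001010 → 2-byte char (#5). Advance 2.
Byte at offset 13: 0xF0 = 11110000 → 4-byte char (#6). Advance 4.
Byte at offset 17: 0xE2 = 11100010 → 3-byte char (#7). Advance 3.
Byte at offset 20: 0xE6 = 11100110 → 3-byte char (#8). Advance 3.
Byte at offset 23: 0xF3 = 11110011 → 4-byte char (#9). Advance 4.
Reached end at offset 27 after 9 code points.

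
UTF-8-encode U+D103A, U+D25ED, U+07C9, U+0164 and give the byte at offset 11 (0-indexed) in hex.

U+D103A → 4-byte form F3 91 80 BA at offsets 0–3.
U+D25ED → 4-byte form F3 92 97 AD at offsets 4–7.
U+07C9 → 2-byte form DF 89 at offsets 8–9.
U+0164 → 2-byte form C5 A4 at offsets 10–11.
Offset 11 falls in char 4's range; it's byte 2 of C5 A4 = 0xA4.

0xA4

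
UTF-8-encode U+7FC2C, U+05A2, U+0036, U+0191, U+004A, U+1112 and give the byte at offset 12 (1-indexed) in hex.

0x84

1-indexed offset 12 is 0-indexed offset 11.
U+7FC2C → 4-byte form F1 BF B0 AC at offsets 0–3.
U+05A2 → 2-byte form D6 A2 at offsets 4–5.
U+0036 → 1-byte form 36 at offsets 6–6.
U+0191 → 2-byte form C6 91 at offsets 7–8.
U+004A → 1-byte form 4A at offsets 9–9.
U+1112 → 3-byte form E1 84 92 at offsets 10–12.
Offset 11 falls in char 6's range; it's byte 2 of E1 84 92 = 0x84.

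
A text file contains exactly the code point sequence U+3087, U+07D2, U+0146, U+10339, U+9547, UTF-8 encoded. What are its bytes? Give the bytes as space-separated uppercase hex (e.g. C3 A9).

U+3087: 3-byte form → E3 82 87.
U+07D2: 2-byte form → DF 92.
U+0146: 2-byte form → C5 86.
U+10339: 4-byte form → F0 90 8C B9.
U+9547: 3-byte form → E9 95 87.
Concatenated (14 bytes): E3 82 87 DF 92 C5 86 F0 90 8C B9 E9 95 87.

E3 82 87 DF 92 C5 86 F0 90 8C B9 E9 95 87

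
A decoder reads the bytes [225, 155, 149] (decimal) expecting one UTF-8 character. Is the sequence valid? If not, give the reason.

Leading byte 0xE1 = 11100001 → 3-byte form.
Continuation bytes 0x9B=10011011, 0x95=10010101 all match 10xxxxxx.
Decoded value 0x16D5 is ≥ 0x800 (shortest form) and not a surrogate.

valid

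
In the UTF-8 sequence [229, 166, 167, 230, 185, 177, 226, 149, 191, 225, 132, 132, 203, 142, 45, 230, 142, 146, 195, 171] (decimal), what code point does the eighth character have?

U+00EB

Offset 0: leading byte 0xE5 = 11100101 → 3-byte char #1 = E5 A6 A7.
Offset 3: leading byte 0xE6 = 11100110 → 3-byte char #2 = E6 B9 B1.
Offset 6: leading byte 0xE2 = 11100010 → 3-byte char #3 = E2 95 BF.
Offset 9: leading byte 0xE1 = 11100001 → 3-byte char #4 = E1 84 84.
Offset 12: leading byte 0xCB = 11001011 → 2-byte char #5 = CB 8E.
Offset 14: leading byte 0x2D = 00101101 → 1-byte char #6 = 2D.
Offset 15: leading byte 0xE6 = 11100110 → 3-byte char #7 = E6 8E 92.
Offset 18: leading byte 0xC3 = 11000011 → 2-byte char #8 = C3 AB.
Leading byte 0xC3 = 11000011 matches 110xxxxx → 2-byte sequence.
Byte 1: 0xC3 = 11000011, payload 00011 (5 bits).
Byte 2: 0xAB = 10101011 (10xxxxxx ✓), payload 101011.
Concatenate: 00011101011 = 0xEB (11 bits → U+00EB).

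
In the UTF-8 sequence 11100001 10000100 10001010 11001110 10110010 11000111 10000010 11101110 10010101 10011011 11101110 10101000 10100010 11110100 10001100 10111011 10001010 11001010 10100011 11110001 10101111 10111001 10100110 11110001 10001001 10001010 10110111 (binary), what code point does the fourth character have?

Offset 0: leading byte 0xE1 = 11100001 → 3-byte char #1 = E1 84 8A.
Offset 3: leading byte 0xCE = 11001110 → 2-byte char #2 = CE B2.
Offset 5: leading byte 0xC7 = 11000111 → 2-byte char #3 = C7 82.
Offset 7: leading byte 0xEE = 11101110 → 3-byte char #4 = EE 95 9B.
Leading byte 0xEE = 11101110 matches 1110xxxx → 3-byte sequence.
Byte 1: 0xEE = 11101110, payload 1110 (4 bits).
Byte 2: 0x95 = 10010101 (10xxxxxx ✓), payload 010101.
Byte 3: 0x9B = 10011011 (10xxxxxx ✓), payload 011011.
Concatenate: 1110010101011011 = 0xE55B (16 bits → U+E55B).

U+E55B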